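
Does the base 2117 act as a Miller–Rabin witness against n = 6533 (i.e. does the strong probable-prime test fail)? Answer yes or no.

yes

n − 1 = 6532 = 2^2 · 1633, so s = 2 and d = 1633.
By repeated squaring, 2117^1633 ≡ 236 (mod 6533).
x_0 = 2117^1633 mod 6533 = 236.
x_0 is neither 1 nor 6532, so continue squaring.
x_1 = 236^2 mod 6533 = 3432.
Reached i = s−1 = 1 without hitting −1: 2117 is a Miller–Rabin witness and 6533 is composite.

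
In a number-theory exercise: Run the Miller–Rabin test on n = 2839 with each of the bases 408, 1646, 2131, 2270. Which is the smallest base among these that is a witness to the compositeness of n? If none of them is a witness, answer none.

408

n − 1 = 2838 = 2^1 · 1419, so s = 1 and d = 1419.
Base 408: x_0 = 408^1419 mod 2839 = 204. x_0 ∉ {1, 2838} and s = 1, so 408 is a Miller–Rabin witness and 2839 is composite.
Base 1646: x_0 = 1646^1419 mod 2839 = 197. x_0 ∉ {1, 2838} and s = 1, so 1646 is a Miller–Rabin witness and 2839 is composite.
Base 2131: x_0 = 2131^1419 mod 2839 = 243. x_0 ∉ {1, 2838} and s = 1, so 2131 is a Miller–Rabin witness and 2839 is composite.
Base 2270: x_0 = 2270^1419 mod 2839 = 1358. x_0 ∉ {1, 2838} and s = 1, so 2270 is a Miller–Rabin witness and 2839 is composite.
The smallest witness among the given bases is 408.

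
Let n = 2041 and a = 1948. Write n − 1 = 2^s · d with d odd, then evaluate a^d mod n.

1305

n − 1 = 2040 = 2^3 · 255, so s = 3 and d = 255.
Repeated squaring mod 2041: 1948^1 ≡ 1948, 1948^2 ≡ 485, 1948^4 ≡ 510, 1948^8 ≡ 893, 1948^16 ≡ 1459, 1948^32 ≡ 1959, 1948^64 ≡ 601, 1948^128 ≡ 1985.
255 = 128 + 64 + 32 + 16 + 8 + 4 + 2 + 1, so 1948^255 ≡ 1985·601·1959·1459·893·510·485·1948 ≡ 1305 (mod 2041).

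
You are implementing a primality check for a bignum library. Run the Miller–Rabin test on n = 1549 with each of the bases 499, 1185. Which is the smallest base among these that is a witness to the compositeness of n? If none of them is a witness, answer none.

none

n − 1 = 1548 = 2^2 · 387, so s = 2 and d = 387.
Base 499: x_0 = 499^387 mod 1549 = 1461. x_0 is neither 1 nor 1548, so continue squaring. x_1 = 1461^2 mod 1549 = 1548. x_1 ≡ −1, so 499 is not a witness.
Base 1185: x_0 = 1185^387 mod 1549 = 1461. x_0 is neither 1 nor 1548, so continue squaring. x_1 = 1461^2 mod 1549 = 1548. x_1 ≡ −1, so 1185 is not a witness.
No listed base is a witness for 1549.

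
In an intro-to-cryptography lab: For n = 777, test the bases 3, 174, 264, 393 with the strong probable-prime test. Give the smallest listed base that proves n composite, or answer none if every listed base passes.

3

n − 1 = 776 = 2^3 · 97, so s = 3 and d = 97.
Base 3: x_0 = 3^97 mod 777 = 633. x_0 is neither 1 nor 776, so continue squaring. x_1 = 633^2 mod 777 = 534. x_2 = 534^2 mod 777 = 774. Reached i = s−1 = 2 without hitting −1: 3 is a Miller–Rabin witness and 777 is composite.
Base 174: x_0 = 174^97 mod 777 = 174. x_0 is neither 1 nor 776, so continue squaring. x_1 = 174^2 mod 777 = 750. x_2 = 750^2 mod 777 = 729. Reached i = s−1 = 2 without hitting −1: 174 is a Miller–Rabin witness and 777 is composite.
Base 264: x_0 = 264^97 mod 777 = 537. x_0 is neither 1 nor 776, so continue squaring. x_1 = 537^2 mod 777 = 102. x_2 = 102^2 mod 777 = 303. Reached i = s−1 = 2 without hitting −1: 264 is a Miller–Rabin witness and 777 is composite.
Base 393: x_0 = 393^97 mod 777 = 393. x_0 is neither 1 nor 776, so continue squaring. x_1 = 393^2 mod 777 = 603. x_2 = 603^2 mod 777 = 750. Reached i = s−1 = 2 without hitting −1: 393 is a Miller–Rabin witness and 777 is composite.
The smallest witness among the given bases is 3.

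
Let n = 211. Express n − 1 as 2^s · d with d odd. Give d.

Halving: 210 → 105; 105 is odd.
So 210 = 2^1 · 105.

105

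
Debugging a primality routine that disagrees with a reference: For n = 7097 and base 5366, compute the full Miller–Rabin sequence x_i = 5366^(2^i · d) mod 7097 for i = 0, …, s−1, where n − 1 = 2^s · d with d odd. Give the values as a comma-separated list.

4765, 1922, 3644

n − 1 = 7096 = 2^3 · 887, so s = 3 and d = 887.
x_0 = 5366^887 mod 7097 = 4765.
x_1 = 4765^2 mod 7097 = 1922.
x_2 = 1922^2 mod 7097 = 3644.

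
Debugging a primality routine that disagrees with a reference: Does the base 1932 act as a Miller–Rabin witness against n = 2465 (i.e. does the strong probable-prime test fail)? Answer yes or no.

n − 1 = 2464 = 2^5 · 77, so s = 5 and d = 77.
x_0 = 1932^77 mod 2465 = 1027.
x_0 is neither 1 nor 2464, so continue squaring.
x_1 = 1027^2 mod 2465 = 2174.
x_2 = 2174^2 mod 2465 = 871.
x_3 = 871^2 mod 2465 = 1886.
x_4 = 1886^2 mod 2465 = 1.
x_4 = 1 but x_3 ≠ ±1, a nontrivial square root of 1 — 1932 is a witness and 2465 is composite.

yes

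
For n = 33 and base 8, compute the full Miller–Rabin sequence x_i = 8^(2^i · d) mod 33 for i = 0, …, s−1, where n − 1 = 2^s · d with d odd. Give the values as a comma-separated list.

n − 1 = 32 = 2^5 · 1, so s = 5 and d = 1.
x_0 = 8^1 mod 33 = 8.
x_1 = 8^2 mod 33 = 31.
x_2 = 31^2 mod 33 = 4.
x_3 = 4^2 mod 33 = 16.
x_4 = 16^2 mod 33 = 25.

8, 31, 4, 16, 25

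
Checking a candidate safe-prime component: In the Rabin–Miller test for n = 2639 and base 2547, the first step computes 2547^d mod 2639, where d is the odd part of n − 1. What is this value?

n − 1 = 2638 = 2^1 · 1319, so s = 1 and d = 1319.
Repeated squaring mod 2639: 2547^1 ≡ 2547, 2547^2 ≡ 547, 2547^4 ≡ 1002, 2547^8 ≡ 1184, 2547^16 ≡ 547, 2547^32 ≡ 1002, 2547^64 ≡ 1184, 2547^128 ≡ 547, 2547^256 ≡ 1002, 2547^512 ≡ 1184, 2547^1024 ≡ 547.
1319 = 1024 + 256 + 32 + 4 + 2 + 1, so 2547^1319 ≡ 547·1002·1002·1002·547·2547 ≡ 2456 (mod 2639).

2456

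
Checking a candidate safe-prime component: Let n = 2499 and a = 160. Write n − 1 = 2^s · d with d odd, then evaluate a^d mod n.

n − 1 = 2498 = 2^1 · 1249, so s = 1 and d = 1249.
160^1249 mod 2499 = 874.

874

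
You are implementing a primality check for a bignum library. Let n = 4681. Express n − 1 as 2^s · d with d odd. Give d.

Halving: 4680 → 2340 → 1170 → 585; 585 is odd.
So 4680 = 2^3 · 585.

585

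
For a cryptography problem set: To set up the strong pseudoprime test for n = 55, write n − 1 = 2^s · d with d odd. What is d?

27

Halving: 54 → 27; 27 is odd.
So 54 = 2^1 · 27.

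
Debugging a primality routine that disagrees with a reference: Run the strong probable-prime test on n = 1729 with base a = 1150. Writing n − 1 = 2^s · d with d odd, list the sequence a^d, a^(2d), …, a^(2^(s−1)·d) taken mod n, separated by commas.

645, 1065, 1, 1, 1, 1

n − 1 = 1728 = 2^6 · 27, so s = 6 and d = 27.
x_0 = 1150^27 mod 1729 = 645.
x_1 = 645^2 mod 1729 = 1065.
x_2 = 1065^2 mod 1729 = 1.
x_3 = 1^2 mod 1729 = 1.
x_4 = 1^2 mod 1729 = 1.
x_5 = 1^2 mod 1729 = 1.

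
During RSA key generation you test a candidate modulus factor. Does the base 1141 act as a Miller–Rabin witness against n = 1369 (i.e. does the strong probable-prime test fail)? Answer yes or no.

yes

n − 1 = 1368 = 2^3 · 171, so s = 3 and d = 171.
x_0 = 1141^171 mod 1369 = 1301.
x_0 is neither 1 nor 1368, so continue squaring.
x_1 = 1301^2 mod 1369 = 517.
x_2 = 517^2 mod 1369 = 334.
Reached i = s−1 = 2 without hitting −1: 1141 is a Miller–Rabin witness and 1369 is composite.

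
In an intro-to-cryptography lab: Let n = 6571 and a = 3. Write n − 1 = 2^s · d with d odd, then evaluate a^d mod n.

6570

n − 1 = 6570 = 2^1 · 3285, so s = 1 and d = 3285.
3^3285 mod 6571 = 6570.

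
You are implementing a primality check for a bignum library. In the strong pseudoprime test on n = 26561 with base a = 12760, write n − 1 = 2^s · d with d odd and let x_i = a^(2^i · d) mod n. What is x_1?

4483

n − 1 = 26560 = 2^6 · 415, so s = 6 and d = 415.
x_0 = 12760^415 mod 26561 = 21353.
x_1 = 21353^2 mod 26561 = 4483.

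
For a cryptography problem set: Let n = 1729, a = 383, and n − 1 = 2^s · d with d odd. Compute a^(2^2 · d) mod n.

1

n − 1 = 1728 = 2^6 · 27, so s = 6 and d = 27.
Repeated squaring mod 1729: 383^1 ≡ 383, 383^2 ≡ 1453, 383^4 ≡ 100, 383^8 ≡ 1355, 383^16 ≡ 1556.
27 = 16 + 8 + 2 + 1, so 383^27 ≡ 1556·1355·1453·383 ≡ 398 (mod 1729).
x_0 = 398.
x_1 = 398^2 mod 1729 = 1065.
x_2 = 1065^2 mod 1729 = 1.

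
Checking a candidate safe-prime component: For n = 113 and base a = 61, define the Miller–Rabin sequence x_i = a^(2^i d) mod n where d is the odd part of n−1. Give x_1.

n − 1 = 112 = 2^4 · 7, so s = 4 and d = 7.
Repeated squaring mod 113: 61^1 ≡ 61, 61^2 ≡ 105, 61^4 ≡ 64.
7 = 4 + 2 + 1, so 61^7 ≡ 64·105·61 ≡ 69 (mod 113).
x_0 = 69.
x_1 = 69^2 mod 113 = 15.

15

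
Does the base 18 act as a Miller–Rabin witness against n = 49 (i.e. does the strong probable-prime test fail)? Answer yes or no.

no

n − 1 = 48 = 2^4 · 3, so s = 4 and d = 3.
x_0 = 18^3 mod 49 = 1.
x_0 = 1, so 18 is not a witness.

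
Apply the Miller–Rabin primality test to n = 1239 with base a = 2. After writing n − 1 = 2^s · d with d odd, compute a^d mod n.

569

n − 1 = 1238 = 2^1 · 619, so s = 1 and d = 619.
Repeated squaring mod 1239: 2^1 ≡ 2, 2^2 ≡ 4, 2^4 ≡ 16, 2^8 ≡ 256, 2^16 ≡ 1108, 2^32 ≡ 1054, 2^64 ≡ 772, 2^128 ≡ 25, 2^256 ≡ 625, 2^512 ≡ 340.
619 = 512 + 64 + 32 + 8 + 2 + 1, so 2^619 ≡ 340·772·1054·256·4·2 ≡ 569 (mod 1239).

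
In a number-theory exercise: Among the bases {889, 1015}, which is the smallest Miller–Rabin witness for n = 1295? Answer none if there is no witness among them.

889

n − 1 = 1294 = 2^1 · 647, so s = 1 and d = 647.
Base 889: x_0 = 889^647 mod 1295 = 889. x_0 ∉ {1, 1294} and s = 1, so 889 is a Miller–Rabin witness and 1295 is composite.
Base 1015: x_0 = 1015^647 mod 1295 = 525. x_0 ∉ {1, 1294} and s = 1, so 1015 is a Miller–Rabin witness and 1295 is composite.
The smallest witness among the given bases is 889.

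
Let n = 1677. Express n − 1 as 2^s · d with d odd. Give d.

Halving: 1676 → 838 → 419; 419 is odd.
So 1676 = 2^2 · 419.

419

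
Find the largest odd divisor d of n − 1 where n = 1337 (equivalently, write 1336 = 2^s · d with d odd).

Halving: 1336 → 668 → 334 → 167; 167 is odd.
So 1336 = 2^3 · 167.

167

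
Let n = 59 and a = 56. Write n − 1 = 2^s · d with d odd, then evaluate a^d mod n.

n − 1 = 58 = 2^1 · 29, so s = 1 and d = 29.
Repeated squaring mod 59: 56^1 ≡ 56, 56^2 ≡ 9, 56^4 ≡ 22, 56^8 ≡ 12, 56^16 ≡ 26.
29 = 16 + 8 + 4 + 1, so 56^29 ≡ 26·12·22·56 ≡ 58 (mod 59).

58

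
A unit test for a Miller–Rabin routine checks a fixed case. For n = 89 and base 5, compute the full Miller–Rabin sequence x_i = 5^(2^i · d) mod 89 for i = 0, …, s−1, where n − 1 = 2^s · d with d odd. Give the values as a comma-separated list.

55, 88, 1

n − 1 = 88 = 2^3 · 11, so s = 3 and d = 11.
x_0 = 5^11 mod 89 = 55.
x_1 = 55^2 mod 89 = 88.
x_2 = 88^2 mod 89 = 1.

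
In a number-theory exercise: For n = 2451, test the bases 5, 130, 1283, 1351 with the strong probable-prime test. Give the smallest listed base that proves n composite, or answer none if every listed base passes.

5

n − 1 = 2450 = 2^1 · 1225, so s = 1 and d = 1225.
Base 5: x_0 = 5^1225 mod 2451 = 1886. x_0 ∉ {1, 2450} and s = 1, so 5 is a Miller–Rabin witness and 2451 is composite.
Base 130: x_0 = 130^1225 mod 2451 = 130. x_0 ∉ {1, 2450} and s = 1, so 130 is a Miller–Rabin witness and 2451 is composite.
Base 1283: x_0 = 1283^1225 mod 2451 = 1283. x_0 ∉ {1, 2450} and s = 1, so 1283 is a Miller–Rabin witness and 2451 is composite.
Base 1351: x_0 = 1351^1225 mod 2451 = 781. x_0 ∉ {1, 2450} and s = 1, so 1351 is a Miller–Rabin witness and 2451 is composite.
The smallest witness among the given bases is 5.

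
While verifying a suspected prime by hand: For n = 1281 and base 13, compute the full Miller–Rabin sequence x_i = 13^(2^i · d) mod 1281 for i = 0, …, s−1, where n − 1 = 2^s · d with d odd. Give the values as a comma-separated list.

n − 1 = 1280 = 2^8 · 5, so s = 8 and d = 5.
x_0 = 13^5 mod 1281 = 1084.
x_1 = 1084^2 mod 1281 = 379.
x_2 = 379^2 mod 1281 = 169.
x_3 = 169^2 mod 1281 = 379.
x_4 = 379^2 mod 1281 = 169.
x_5 = 169^2 mod 1281 = 379.
x_6 = 379^2 mod 1281 = 169.
x_7 = 169^2 mod 1281 = 379.

1084, 379, 169, 379, 169, 379, 169, 379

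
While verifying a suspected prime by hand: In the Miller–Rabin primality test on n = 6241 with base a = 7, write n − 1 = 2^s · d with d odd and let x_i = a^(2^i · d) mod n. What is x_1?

1818

n − 1 = 6240 = 2^5 · 195, so s = 5 and d = 195.
x_0 = 7^195 mod 6241 = 2211.
x_1 = 2211^2 mod 6241 = 1818.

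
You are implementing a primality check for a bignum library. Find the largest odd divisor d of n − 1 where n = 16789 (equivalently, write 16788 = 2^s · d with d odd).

Halving: 16788 → 8394 → 4197; 4197 is odd.
So 16788 = 2^2 · 4197.

4197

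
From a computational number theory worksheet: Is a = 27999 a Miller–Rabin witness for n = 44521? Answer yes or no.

n − 1 = 44520 = 2^3 · 5565, so s = 3 and d = 5565.
x_0 = 27999^5565 mod 44521 = 44520.
x_0 = 44520 ≡ −1, so 27999 is not a witness.

no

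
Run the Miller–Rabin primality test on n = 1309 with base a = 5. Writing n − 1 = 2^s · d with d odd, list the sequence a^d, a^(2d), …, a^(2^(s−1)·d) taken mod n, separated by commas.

146, 372

n − 1 = 1308 = 2^2 · 327, so s = 2 and d = 327.
x_0 = 5^327 mod 1309 = 146.
x_1 = 146^2 mod 1309 = 372.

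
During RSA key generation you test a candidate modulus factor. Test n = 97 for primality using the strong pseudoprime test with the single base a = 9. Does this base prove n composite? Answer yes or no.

n − 1 = 96 = 2^5 · 3, so s = 5 and d = 3.
x_0 = 9^3 mod 97 = 50.
x_0 is neither 1 nor 96, so continue squaring.
x_1 = 50^2 mod 97 = 75.
x_2 = 75^2 mod 97 = 96.
x_2 ≡ −1, so 9 is not a witness.

no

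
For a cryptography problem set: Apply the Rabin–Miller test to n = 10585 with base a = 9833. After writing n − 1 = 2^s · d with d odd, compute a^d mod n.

n − 1 = 10584 = 2^3 · 1323, so s = 3 and d = 1323.
Repeated squaring mod 10585: 9833^1 ≡ 9833, 9833^2 ≡ 4499, 9833^4 ≡ 2481, 9833^8 ≡ 5476, 9833^16 ≡ 9856, 9833^32 ≡ 2191, 9833^64 ≡ 5476, 9833^128 ≡ 9856, 9833^256 ≡ 2191, 9833^512 ≡ 5476, 9833^1024 ≡ 9856.
1323 = 1024 + 256 + 32 + 8 + 2 + 1, so 9833^1323 ≡ 9856·2191·2191·5476·4499·9833 ≡ 302 (mod 10585).

302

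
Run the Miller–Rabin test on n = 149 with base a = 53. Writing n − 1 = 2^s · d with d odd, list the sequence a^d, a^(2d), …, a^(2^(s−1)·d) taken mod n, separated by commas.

n − 1 = 148 = 2^2 · 37, so s = 2 and d = 37.
x_0 = 53^37 mod 149 = 148.
x_1 = 148^2 mod 149 = 1.

148, 1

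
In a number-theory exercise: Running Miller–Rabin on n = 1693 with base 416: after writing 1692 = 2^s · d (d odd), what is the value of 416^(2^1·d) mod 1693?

n − 1 = 1692 = 2^2 · 423, so s = 2 and d = 423.
x_0 = 416^423 mod 1693 = 92.
x_1 = 92^2 mod 1693 = 1692.

1692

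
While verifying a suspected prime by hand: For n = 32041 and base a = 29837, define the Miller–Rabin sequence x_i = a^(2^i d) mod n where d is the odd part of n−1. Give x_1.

6266

n − 1 = 32040 = 2^3 · 4005, so s = 3 and d = 4005.
x_0 = 29837^4005 mod 32041 = 12887.
x_1 = 12887^2 mod 32041 = 6266.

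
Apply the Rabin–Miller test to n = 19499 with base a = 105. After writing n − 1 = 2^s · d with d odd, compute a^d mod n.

19419

n − 1 = 19498 = 2^1 · 9749, so s = 1 and d = 9749.
Repeated squaring mod 19499: 105^1 ≡ 105, 105^2 ≡ 11025, 105^4 ≡ 13358, 105^8 ≡ 815, 105^16 ≡ 1259, 105^32 ≡ 5662, 105^64 ≡ 1888, 105^128 ≡ 15726, 105^256 ≡ 1259, 105^512 ≡ 5662, 105^1024 ≡ 1888, 105^2048 ≡ 15726, 105^4096 ≡ 1259, 105^8192 ≡ 5662.
9749 = 8192 + 1024 + 512 + 16 + 4 + 1, so 105^9749 ≡ 5662·1888·5662·1259·13358·105 ≡ 19419 (mod 19499).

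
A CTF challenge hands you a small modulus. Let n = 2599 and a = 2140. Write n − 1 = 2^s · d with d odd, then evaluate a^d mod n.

n − 1 = 2598 = 2^1 · 1299, so s = 1 and d = 1299.
By repeated squaring, 2140^1299 ≡ 254 (mod 2599).

254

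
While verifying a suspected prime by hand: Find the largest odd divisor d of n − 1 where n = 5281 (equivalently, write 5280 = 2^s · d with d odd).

Halving: 5280 → 2640 → 1320 → 660 → 330 → 165; 165 is odd.
So 5280 = 2^5 · 165.

165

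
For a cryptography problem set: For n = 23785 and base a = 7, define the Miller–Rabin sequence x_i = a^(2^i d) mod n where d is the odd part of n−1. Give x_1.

n − 1 = 23784 = 2^3 · 2973, so s = 3 and d = 2973.
x_0 = 7^2973 mod 23785 = 1817.
x_1 = 1817^2 mod 23785 = 19159.

19159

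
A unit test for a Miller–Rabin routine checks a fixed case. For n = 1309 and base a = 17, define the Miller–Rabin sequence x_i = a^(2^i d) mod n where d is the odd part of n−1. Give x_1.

n − 1 = 1308 = 2^2 · 327, so s = 2 and d = 327.
x_0 = 17^327 mod 1309 = 272.
x_1 = 272^2 mod 1309 = 680.

680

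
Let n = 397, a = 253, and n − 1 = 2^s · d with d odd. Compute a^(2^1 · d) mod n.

n − 1 = 396 = 2^2 · 99, so s = 2 and d = 99.
x_0 = 253^99 mod 397 = 396.
x_1 = 396^2 mod 397 = 1.

1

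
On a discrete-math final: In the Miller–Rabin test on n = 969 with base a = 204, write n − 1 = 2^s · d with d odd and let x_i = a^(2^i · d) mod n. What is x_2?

510

n − 1 = 968 = 2^3 · 121, so s = 3 and d = 121.
Repeated squaring mod 969: 204^1 ≡ 204, 204^2 ≡ 918, 204^4 ≡ 663, 204^8 ≡ 612, 204^16 ≡ 510, 204^32 ≡ 408, 204^64 ≡ 765.
121 = 64 + 32 + 16 + 8 + 1, so 204^121 ≡ 765·408·510·612·204 ≡ 306 (mod 969).
x_0 = 306.
x_1 = 306^2 mod 969 = 612.
x_2 = 612^2 mod 969 = 510.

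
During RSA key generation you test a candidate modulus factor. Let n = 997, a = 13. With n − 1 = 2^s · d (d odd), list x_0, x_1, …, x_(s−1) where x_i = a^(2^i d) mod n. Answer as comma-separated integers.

1, 1

n − 1 = 996 = 2^2 · 249, so s = 2 and d = 249.
x_0 = 13^249 mod 997 = 1.
x_1 = 1^2 mod 997 = 1.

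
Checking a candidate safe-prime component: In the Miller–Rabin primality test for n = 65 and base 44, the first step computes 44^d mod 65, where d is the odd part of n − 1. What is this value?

44

n − 1 = 64 = 2^6 · 1, so s = 6 and d = 1.
44^1 mod 65 = 44.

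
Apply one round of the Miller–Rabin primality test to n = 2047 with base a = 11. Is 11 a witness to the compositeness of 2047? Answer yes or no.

n − 1 = 2046 = 2^1 · 1023, so s = 1 and d = 1023.
Repeated squaring mod 2047: 11^1 ≡ 11, 11^2 ≡ 121, 11^4 ≡ 312, 11^8 ≡ 1135, 11^16 ≡ 662, 11^32 ≡ 186, 11^64 ≡ 1844, 11^128 ≡ 269, 11^256 ≡ 716, 11^512 ≡ 906.
1023 = 512 + 256 + 128 + 64 + 32 + 16 + 8 + 4 + 2 + 1, so 11^1023 ≡ 906·716·269·1844·186·662·1135·312·121·11 ≡ 2046 (mod 2047).
x_0 = 11^1023 mod 2047 = 2046.
x_0 = 2046 ≡ −1, so 11 is not a witness.

no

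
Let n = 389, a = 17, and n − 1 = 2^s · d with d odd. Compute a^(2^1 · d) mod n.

1

n − 1 = 388 = 2^2 · 97, so s = 2 and d = 97.
x_0 = 17^97 mod 389 = 1.
x_1 = 1^2 mod 389 = 1.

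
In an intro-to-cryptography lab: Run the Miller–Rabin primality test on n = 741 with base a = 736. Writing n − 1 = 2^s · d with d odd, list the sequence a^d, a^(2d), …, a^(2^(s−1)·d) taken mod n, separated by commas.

580, 727

n − 1 = 740 = 2^2 · 185, so s = 2 and d = 185.
x_0 = 736^185 mod 741 = 580.
x_1 = 580^2 mod 741 = 727.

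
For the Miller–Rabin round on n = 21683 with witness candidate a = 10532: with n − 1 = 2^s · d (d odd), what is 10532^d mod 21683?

n − 1 = 21682 = 2^1 · 10841, so s = 1 and d = 10841.
Repeated squaring mod 21683: 10532^1 ≡ 10532, 10532^2 ≡ 14479, 10532^4 ≡ 10197, 10532^8 ≡ 8824, 10532^16 ≡ 21006, 10532^32 ≡ 2986, 10532^64 ≡ 4483, 10532^128 ≡ 18831, 10532^256 ≡ 2779, 10532^512 ≡ 3693, 10532^1024 ≡ 21325, 10532^2048 ≡ 19749, 10532^4096 ≡ 10880, 10532^8192 ≡ 6903.
10841 = 8192 + 2048 + 512 + 64 + 16 + 8 + 1, so 10532^10841 ≡ 6903·19749·3693·4483·21006·8824·10532 ≡ 1 (mod 21683).

1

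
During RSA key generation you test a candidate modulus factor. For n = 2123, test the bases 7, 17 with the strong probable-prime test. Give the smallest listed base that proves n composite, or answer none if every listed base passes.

n − 1 = 2122 = 2^1 · 1061, so s = 1 and d = 1061.
Base 7: x_0 = 7^1061 mod 2123 = 788. x_0 ∉ {1, 2122} and s = 1, so 7 is a Miller–Rabin witness and 2123 is composite.
Base 17: x_0 = 17^1061 mod 2123 = 237. x_0 ∉ {1, 2122} and s = 1, so 17 is a Miller–Rabin witness and 2123 is composite.
The smallest witness among the given bases is 7.

7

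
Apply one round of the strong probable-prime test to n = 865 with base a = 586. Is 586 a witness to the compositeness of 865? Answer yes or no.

n − 1 = 864 = 2^5 · 27, so s = 5 and d = 27.
x_0 = 586^27 mod 865 = 476.
x_0 is neither 1 nor 864, so continue squaring.
x_1 = 476^2 mod 865 = 811.
x_2 = 811^2 mod 865 = 321.
x_3 = 321^2 mod 865 = 106.
x_4 = 106^2 mod 865 = 856.
Reached i = s−1 = 4 without hitting −1: 586 is a Miller–Rabin witness and 865 is composite.

yes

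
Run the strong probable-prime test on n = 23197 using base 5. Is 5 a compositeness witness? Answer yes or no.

n − 1 = 23196 = 2^2 · 5799, so s = 2 and d = 5799.
x_0 = 5^5799 mod 23197 = 16076.
x_0 is neither 1 nor 23196, so continue squaring.
x_1 = 16076^2 mod 23197 = 23196.
x_1 ≡ −1, so 5 is not a witness.

no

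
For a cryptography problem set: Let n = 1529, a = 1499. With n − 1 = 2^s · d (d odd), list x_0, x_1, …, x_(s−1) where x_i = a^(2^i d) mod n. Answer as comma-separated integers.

n − 1 = 1528 = 2^3 · 191, so s = 3 and d = 191.
x_0 = 1499^191 mod 1529 = 1411.
x_1 = 1411^2 mod 1529 = 163.
x_2 = 163^2 mod 1529 = 576.

1411, 163, 576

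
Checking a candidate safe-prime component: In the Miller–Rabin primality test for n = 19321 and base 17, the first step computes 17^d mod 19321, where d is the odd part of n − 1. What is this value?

n − 1 = 19320 = 2^3 · 2415, so s = 3 and d = 2415.
17^2415 mod 19321 = 18486.

18486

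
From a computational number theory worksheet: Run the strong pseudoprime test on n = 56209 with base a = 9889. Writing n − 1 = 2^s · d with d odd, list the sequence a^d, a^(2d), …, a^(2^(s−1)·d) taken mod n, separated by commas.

1, 1, 1, 1

n − 1 = 56208 = 2^4 · 3513, so s = 4 and d = 3513.
x_0 = 9889^3513 mod 56209 = 1.
x_1 = 1^2 mod 56209 = 1.
x_2 = 1^2 mod 56209 = 1.
x_3 = 1^2 mod 56209 = 1.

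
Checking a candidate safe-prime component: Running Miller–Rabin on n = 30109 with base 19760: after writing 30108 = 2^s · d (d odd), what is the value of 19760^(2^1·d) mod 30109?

30108

n − 1 = 30108 = 2^2 · 7527, so s = 2 and d = 7527.
x_0 = 19760^7527 mod 30109 = 29721.
x_1 = 29721^2 mod 30109 = 30108.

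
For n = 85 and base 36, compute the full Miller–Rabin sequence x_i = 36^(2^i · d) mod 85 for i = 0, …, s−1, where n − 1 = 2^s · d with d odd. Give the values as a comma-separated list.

66, 21

n − 1 = 84 = 2^2 · 21, so s = 2 and d = 21.
x_0 = 36^21 mod 85 = 66.
x_1 = 66^2 mod 85 = 21.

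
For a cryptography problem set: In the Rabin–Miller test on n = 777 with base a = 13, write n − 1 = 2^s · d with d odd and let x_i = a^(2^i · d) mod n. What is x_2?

736

n − 1 = 776 = 2^3 · 97, so s = 3 and d = 97.
Repeated squaring mod 777: 13^1 ≡ 13, 13^2 ≡ 169, 13^4 ≡ 589, 13^8 ≡ 379, 13^16 ≡ 673, 13^32 ≡ 715, 13^64 ≡ 736.
97 = 64 + 32 + 1, so 13^97 ≡ 736·715·13 ≡ 412 (mod 777).
x_0 = 412.
x_1 = 412^2 mod 777 = 358.
x_2 = 358^2 mod 777 = 736.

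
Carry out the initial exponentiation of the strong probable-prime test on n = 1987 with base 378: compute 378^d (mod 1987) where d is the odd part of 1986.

n − 1 = 1986 = 2^1 · 993, so s = 1 and d = 993.
Repeated squaring mod 1987: 378^1 ≡ 378, 378^2 ≡ 1807, 378^4 ≡ 608, 378^8 ≡ 82, 378^16 ≡ 763, 378^32 ≡ 1965, 378^64 ≡ 484, 378^128 ≡ 1777, 378^256 ≡ 386, 378^512 ≡ 1958.
993 = 512 + 256 + 128 + 64 + 32 + 1, so 378^993 ≡ 1958·386·1777·484·1965·378 ≡ 1 (mod 1987).

1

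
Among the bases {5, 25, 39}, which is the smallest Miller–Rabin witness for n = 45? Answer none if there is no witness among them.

n − 1 = 44 = 2^2 · 11, so s = 2 and d = 11.
Base 5: x_0 = 5^11 mod 45 = 20. x_0 is neither 1 nor 44, so continue squaring. x_1 = 20^2 mod 45 = 40. Reached i = s−1 = 1 without hitting −1: 5 is a Miller–Rabin witness and 45 is composite.
Base 25: x_0 = 25^11 mod 45 = 40. x_0 is neither 1 nor 44, so continue squaring. x_1 = 40^2 mod 45 = 25. Reached i = s−1 = 1 without hitting −1: 25 is a Miller–Rabin witness and 45 is composite.
Base 39: x_0 = 39^11 mod 45 = 9. x_0 is neither 1 nor 44, so continue squaring. x_1 = 9^2 mod 45 = 36. Reached i = s−1 = 1 without hitting −1: 39 is a Miller–Rabin witness and 45 is composite.
The smallest witness among the given bases is 5.

5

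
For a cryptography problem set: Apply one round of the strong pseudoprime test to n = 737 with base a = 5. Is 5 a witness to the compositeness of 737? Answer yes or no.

n − 1 = 736 = 2^5 · 23, so s = 5 and d = 23.
x_0 = 5^23 mod 737 = 675.
x_0 is neither 1 nor 736, so continue squaring.
x_1 = 675^2 mod 737 = 159.
x_2 = 159^2 mod 737 = 223.
x_3 = 223^2 mod 737 = 350.
x_4 = 350^2 mod 737 = 158.
Reached i = s−1 = 4 without hitting −1: 5 is a Miller–Rabin witness and 737 is composite.

yes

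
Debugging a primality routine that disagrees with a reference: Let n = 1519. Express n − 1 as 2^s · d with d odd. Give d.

Halving: 1518 → 759; 759 is odd.
So 1518 = 2^1 · 759.

759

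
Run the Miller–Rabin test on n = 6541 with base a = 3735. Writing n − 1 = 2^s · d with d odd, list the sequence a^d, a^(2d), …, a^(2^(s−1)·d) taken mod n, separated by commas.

123, 2047

n − 1 = 6540 = 2^2 · 1635, so s = 2 and d = 1635.
x_0 = 3735^1635 mod 6541 = 123.
x_1 = 123^2 mod 6541 = 2047.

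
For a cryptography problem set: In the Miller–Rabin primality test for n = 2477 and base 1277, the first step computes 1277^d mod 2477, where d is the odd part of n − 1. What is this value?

n − 1 = 2476 = 2^2 · 619, so s = 2 and d = 619.
Repeated squaring mod 2477: 1277^1 ≡ 1277, 1277^2 ≡ 863, 1277^4 ≡ 1669, 1277^8 ≡ 1413, 1277^16 ≡ 107, 1277^32 ≡ 1541, 1277^64 ≡ 1715, 1277^128 ≡ 1026, 1277^256 ≡ 2428, 1277^512 ≡ 2401.
619 = 512 + 64 + 32 + 8 + 2 + 1, so 1277^619 ≡ 2401·1715·1541·1413·863·1277 ≡ 915 (mod 2477).

915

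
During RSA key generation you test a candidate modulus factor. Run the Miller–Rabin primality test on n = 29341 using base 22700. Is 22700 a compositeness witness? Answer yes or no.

no

n − 1 = 29340 = 2^2 · 7335, so s = 2 and d = 7335.
x_0 = 22700^7335 mod 29341 = 7431.
x_0 is neither 1 nor 29340, so continue squaring.
x_1 = 7431^2 mod 29341 = 29340.
x_1 ≡ −1, so 22700 is not a witness.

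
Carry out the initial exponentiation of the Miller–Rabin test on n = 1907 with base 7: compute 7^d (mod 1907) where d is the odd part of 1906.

n − 1 = 1906 = 2^1 · 953, so s = 1 and d = 953.
Repeated squaring mod 1907: 7^1 ≡ 7, 7^2 ≡ 49, 7^4 ≡ 494, 7^8 ≡ 1847, 7^16 ≡ 1693, 7^32 ≡ 28, 7^64 ≡ 784, 7^128 ≡ 602, 7^256 ≡ 74, 7^512 ≡ 1662.
953 = 512 + 256 + 128 + 32 + 16 + 8 + 1, so 7^953 ≡ 1662·74·602·28·1693·1847·7 ≡ 1 (mod 1907).

1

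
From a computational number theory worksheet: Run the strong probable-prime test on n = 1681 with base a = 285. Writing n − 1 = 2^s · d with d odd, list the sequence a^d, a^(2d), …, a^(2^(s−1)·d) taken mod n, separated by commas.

1567, 1229, 903, 124

n − 1 = 1680 = 2^4 · 105, so s = 4 and d = 105.
x_0 = 285^105 mod 1681 = 1567.
x_1 = 1567^2 mod 1681 = 1229.
x_2 = 1229^2 mod 1681 = 903.
x_3 = 903^2 mod 1681 = 124.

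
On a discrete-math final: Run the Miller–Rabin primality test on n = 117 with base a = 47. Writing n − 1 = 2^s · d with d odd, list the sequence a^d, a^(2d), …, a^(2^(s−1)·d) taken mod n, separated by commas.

86, 25

n − 1 = 116 = 2^2 · 29, so s = 2 and d = 29.
x_0 = 47^29 mod 117 = 86.
x_1 = 86^2 mod 117 = 25.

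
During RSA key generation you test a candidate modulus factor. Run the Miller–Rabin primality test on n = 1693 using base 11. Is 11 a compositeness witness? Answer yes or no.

n − 1 = 1692 = 2^2 · 423, so s = 2 and d = 423.
x_0 = 11^423 mod 1693 = 92.
x_0 is neither 1 nor 1692, so continue squaring.
x_1 = 92^2 mod 1693 = 1692.
x_1 ≡ −1, so 11 is not a witness.

no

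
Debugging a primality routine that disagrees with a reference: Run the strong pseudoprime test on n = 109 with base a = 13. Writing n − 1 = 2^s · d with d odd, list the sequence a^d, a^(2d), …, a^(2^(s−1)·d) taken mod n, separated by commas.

n − 1 = 108 = 2^2 · 27, so s = 2 and d = 27.
x_0 = 13^27 mod 109 = 76.
x_1 = 76^2 mod 109 = 108.

76, 108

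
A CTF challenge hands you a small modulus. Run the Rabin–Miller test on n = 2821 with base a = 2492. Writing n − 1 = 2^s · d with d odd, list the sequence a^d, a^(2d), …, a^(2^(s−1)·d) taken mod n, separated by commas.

n − 1 = 2820 = 2^2 · 705, so s = 2 and d = 705.
x_0 = 2492^705 mod 2821 = 2107.
x_1 = 2107^2 mod 2821 = 2016.

2107, 2016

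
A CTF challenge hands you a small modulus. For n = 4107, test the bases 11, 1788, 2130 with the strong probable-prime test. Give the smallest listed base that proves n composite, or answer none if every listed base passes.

n − 1 = 4106 = 2^1 · 2053, so s = 1 and d = 2053.
Base 11: x_0 = 11^2053 mod 4107 = 3230. x_0 ∉ {1, 4106} and s = 1, so 11 is a Miller–Rabin witness and 4107 is composite.
Base 1788: x_0 = 1788^2053 mod 4107 = 123. x_0 ∉ {1, 4106} and s = 1, so 1788 is a Miller–Rabin witness and 4107 is composite.
Base 2130: x_0 = 2130^2053 mod 4107 = 3573. x_0 ∉ {1, 4106} and s = 1, so 2130 is a Miller–Rabin witness and 4107 is composite.
The smallest witness among the given bases is 11.

11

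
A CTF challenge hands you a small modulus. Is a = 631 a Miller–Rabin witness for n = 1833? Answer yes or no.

n − 1 = 1832 = 2^3 · 229, so s = 3 and d = 229.
Repeated squaring mod 1833: 631^1 ≡ 631, 631^2 ≡ 400, 631^4 ≡ 529, 631^8 ≡ 1225, 631^16 ≡ 1231, 631^32 ≡ 1303, 631^64 ≡ 451, 631^128 ≡ 1771.
229 = 128 + 64 + 32 + 4 + 1, so 631^229 ≡ 1771·451·1303·529·631 ≡ 1450 (mod 1833).
x_0 = 631^229 mod 1833 = 1450.
x_0 is neither 1 nor 1832, so continue squaring.
x_1 = 1450^2 mod 1833 = 49.
x_2 = 49^2 mod 1833 = 568.
Reached i = s−1 = 2 without hitting −1: 631 is a Miller–Rabin witness and 1833 is composite.

yes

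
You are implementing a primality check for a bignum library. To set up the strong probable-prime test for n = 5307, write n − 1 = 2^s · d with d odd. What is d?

Halving: 5306 → 2653; 2653 is odd.
So 5306 = 2^1 · 2653.

2653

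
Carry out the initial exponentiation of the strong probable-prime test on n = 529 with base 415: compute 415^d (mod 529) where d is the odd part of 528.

438

n − 1 = 528 = 2^4 · 33, so s = 4 and d = 33.
Repeated squaring mod 529: 415^1 ≡ 415, 415^2 ≡ 300, 415^4 ≡ 70, 415^8 ≡ 139, 415^16 ≡ 277, 415^32 ≡ 24.
33 = 32 + 1, so 415^33 ≡ 24·415 ≡ 438 (mod 529).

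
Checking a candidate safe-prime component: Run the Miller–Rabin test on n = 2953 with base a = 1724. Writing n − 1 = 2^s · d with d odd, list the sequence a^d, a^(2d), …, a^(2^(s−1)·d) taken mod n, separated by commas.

n − 1 = 2952 = 2^3 · 369, so s = 3 and d = 369.
x_0 = 1724^369 mod 2953 = 2497.
x_1 = 2497^2 mod 2953 = 1226.
x_2 = 1226^2 mod 2953 = 2952.

2497, 1226, 2952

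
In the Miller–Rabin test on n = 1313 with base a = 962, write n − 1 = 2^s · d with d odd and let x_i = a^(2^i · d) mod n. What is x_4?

n − 1 = 1312 = 2^5 · 41, so s = 5 and d = 41.
x_0 = 962^41 mod 1313 = 793.
x_1 = 793^2 mod 1313 = 1235.
x_2 = 1235^2 mod 1313 = 832.
x_3 = 832^2 mod 1313 = 273.
x_4 = 273^2 mod 1313 = 1001.

1001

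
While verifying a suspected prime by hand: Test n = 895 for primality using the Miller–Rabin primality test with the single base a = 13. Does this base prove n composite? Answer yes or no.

yes

n − 1 = 894 = 2^1 · 447, so s = 1 and d = 447.
By repeated squaring, 13^447 ≡ 527 (mod 895).
x_0 = 13^447 mod 895 = 527.
x_0 ∉ {1, 894} and s = 1, so 13 is a Miller–Rabin witness and 895 is composite.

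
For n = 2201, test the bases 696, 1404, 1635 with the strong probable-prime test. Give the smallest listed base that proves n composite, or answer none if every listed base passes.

696

n − 1 = 2200 = 2^3 · 275, so s = 3 and d = 275.
Base 696: x_0 = 696^275 mod 2201 = 1989. x_0 is neither 1 nor 2200, so continue squaring. x_1 = 1989^2 mod 2201 = 924. x_2 = 924^2 mod 2201 = 1989. Reached i = s−1 = 2 without hitting −1: 696 is a Miller–Rabin witness and 2201 is composite.
Base 1404: x_0 = 1404^275 mod 2201 = 2164. x_0 is neither 1 nor 2200, so continue squaring. x_1 = 2164^2 mod 2201 = 1369. x_2 = 1369^2 mod 2201 = 1110. Reached i = s−1 = 2 without hitting −1: 1404 is a Miller–Rabin witness and 2201 is composite.
Base 1635: x_0 = 1635^275 mod 2201 = 588. x_0 is neither 1 nor 2200, so continue squaring. x_1 = 588^2 mod 2201 = 187. x_2 = 187^2 mod 2201 = 1954. Reached i = s−1 = 2 without hitting −1: 1635 is a Miller–Rabin witness and 2201 is composite.
The smallest witness among the given bases is 696.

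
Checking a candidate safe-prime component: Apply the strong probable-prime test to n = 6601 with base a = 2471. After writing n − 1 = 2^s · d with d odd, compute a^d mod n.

735

n − 1 = 6600 = 2^3 · 825, so s = 3 and d = 825.
Repeated squaring mod 6601: 2471^1 ≡ 2471, 2471^2 ≡ 6517, 2471^4 ≡ 455, 2471^8 ≡ 2394, 2471^16 ≡ 1568, 2471^32 ≡ 3052, 2471^64 ≡ 693, 2471^128 ≡ 4977, 2471^256 ≡ 3577, 2471^512 ≡ 2191.
825 = 512 + 256 + 32 + 16 + 8 + 1, so 2471^825 ≡ 2191·3577·3052·1568·2394·2471 ≡ 735 (mod 6601).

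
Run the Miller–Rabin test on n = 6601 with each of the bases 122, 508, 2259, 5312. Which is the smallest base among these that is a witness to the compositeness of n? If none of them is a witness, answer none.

n − 1 = 6600 = 2^3 · 825, so s = 3 and d = 825.
Base 122: x_0 = 122^825 mod 6601 = 6600. x_0 = 6600 ≡ −1, so 122 is not a witness.
Base 508: x_0 = 508^825 mod 6601 = 1. x_0 = 1, so 508 is not a witness.
Base 2259: x_0 = 2259^825 mod 6601 = 6600. x_0 = 6600 ≡ −1, so 2259 is not a witness.
Base 5312: x_0 = 5312^825 mod 6601 = 6600. x_0 = 6600 ≡ −1, so 5312 is not a witness.
No listed base is a witness for 6601.

none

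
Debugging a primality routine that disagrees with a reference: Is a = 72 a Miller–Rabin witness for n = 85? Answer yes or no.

no

n − 1 = 84 = 2^2 · 21, so s = 2 and d = 21.
Repeated squaring mod 85: 72^1 ≡ 72, 72^2 ≡ 84, 72^4 ≡ 1, 72^8 ≡ 1, 72^16 ≡ 1.
21 = 16 + 4 + 1, so 72^21 ≡ 1·1·72 ≡ 72 (mod 85).
x_0 = 72^21 mod 85 = 72.
x_0 is neither 1 nor 84, so continue squaring.
x_1 = 72^2 mod 85 = 84.
x_1 ≡ −1, so 72 is not a witness.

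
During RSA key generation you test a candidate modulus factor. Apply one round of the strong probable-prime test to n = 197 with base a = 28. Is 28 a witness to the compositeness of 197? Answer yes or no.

n − 1 = 196 = 2^2 · 49, so s = 2 and d = 49.
Repeated squaring mod 197: 28^1 ≡ 28, 28^2 ≡ 193, 28^4 ≡ 16, 28^8 ≡ 59, 28^16 ≡ 132, 28^32 ≡ 88.
49 = 32 + 16 + 1, so 28^49 ≡ 88·132·28 ≡ 1 (mod 197).
x_0 = 28^49 mod 197 = 1.
x_0 = 1, so 28 is not a witness.

no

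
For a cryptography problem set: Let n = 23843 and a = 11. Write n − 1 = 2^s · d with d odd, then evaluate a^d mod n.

n − 1 = 23842 = 2^1 · 11921, so s = 1 and d = 11921.
11^11921 mod 23843 = 22895.

22895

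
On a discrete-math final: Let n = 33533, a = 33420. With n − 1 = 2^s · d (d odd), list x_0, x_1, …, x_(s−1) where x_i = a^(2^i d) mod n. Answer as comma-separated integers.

n − 1 = 33532 = 2^2 · 8383, so s = 2 and d = 8383.
x_0 = 33420^8383 mod 33533 = 33532.
x_1 = 33532^2 mod 33533 = 1.

33532, 1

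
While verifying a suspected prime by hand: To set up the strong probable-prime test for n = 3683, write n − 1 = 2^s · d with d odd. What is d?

Halving: 3682 → 1841; 1841 is odd.
So 3682 = 2^1 · 1841.

1841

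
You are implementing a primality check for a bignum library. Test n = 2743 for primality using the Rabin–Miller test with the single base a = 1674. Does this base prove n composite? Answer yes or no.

n − 1 = 2742 = 2^1 · 1371, so s = 1 and d = 1371.
x_0 = 1674^1371 mod 2743 = 2742.
x_0 = 2742 ≡ −1, so 1674 is not a witness.

no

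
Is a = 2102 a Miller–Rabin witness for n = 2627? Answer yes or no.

n − 1 = 2626 = 2^1 · 1313, so s = 1 and d = 1313.
x_0 = 2102^1313 mod 2627 = 1649.
x_0 ∉ {1, 2626} and s = 1, so 2102 is a Miller–Rabin witness and 2627 is composite.

yes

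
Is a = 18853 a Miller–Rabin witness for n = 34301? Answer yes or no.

n − 1 = 34300 = 2^2 · 8575, so s = 2 and d = 8575.
Repeated squaring mod 34301: 18853^1 ≡ 18853, 18853^2 ≡ 8647, 18853^4 ≡ 28730, 18853^8 ≡ 27937, 18853^16 ≡ 25316, 18853^32 ≡ 19972, 18853^64 ≡ 28756, 18853^128 ≡ 13329, 18853^256 ≡ 17362, 18853^512 ≡ 1856, 18853^1024 ≡ 14636, 18853^2048 ≡ 2751, 18853^4096 ≡ 21781, 18853^8192 ≡ 29131.
8575 = 8192 + 256 + 64 + 32 + 16 + 8 + 4 + 2 + 1, so 18853^8575 ≡ 29131·17362·28756·19972·25316·27937·28730·8647·18853 ≡ 24633 (mod 34301).
x_0 = 18853^8575 mod 34301 = 24633.
x_0 is neither 1 nor 34300, so continue squaring.
x_1 = 24633^2 mod 34301 = 34300.
x_1 ≡ −1, so 18853 is not a witness.

no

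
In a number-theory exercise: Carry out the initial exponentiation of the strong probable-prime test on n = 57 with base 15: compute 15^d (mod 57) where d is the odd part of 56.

51

n − 1 = 56 = 2^3 · 7, so s = 3 and d = 7.
15^7 mod 57 = 51.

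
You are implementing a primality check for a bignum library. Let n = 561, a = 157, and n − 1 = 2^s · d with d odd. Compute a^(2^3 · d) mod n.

n − 1 = 560 = 2^4 · 35, so s = 4 and d = 35.
Repeated squaring mod 561: 157^1 ≡ 157, 157^2 ≡ 526, 157^4 ≡ 103, 157^8 ≡ 511, 157^16 ≡ 256, 157^32 ≡ 460.
35 = 32 + 2 + 1, so 157^35 ≡ 460·526·157 ≡ 166 (mod 561).
x_0 = 166.
x_1 = 166^2 mod 561 = 67.
x_2 = 67^2 mod 561 = 1.
x_3 = 1^2 mod 561 = 1.

1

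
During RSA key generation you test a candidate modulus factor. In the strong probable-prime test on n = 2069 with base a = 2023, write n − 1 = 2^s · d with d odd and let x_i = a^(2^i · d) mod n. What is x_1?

1

n − 1 = 2068 = 2^2 · 517, so s = 2 and d = 517.
By repeated squaring, 2023^517 ≡ 2068 (mod 2069).
x_0 = 2068.
x_1 = 2068^2 mod 2069 = 1.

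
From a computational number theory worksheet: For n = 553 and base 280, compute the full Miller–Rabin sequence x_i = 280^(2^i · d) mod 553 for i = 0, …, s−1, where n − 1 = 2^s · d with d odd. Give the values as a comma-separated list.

n − 1 = 552 = 2^3 · 69, so s = 3 and d = 69.
x_0 = 280^69 mod 553 = 385.
x_1 = 385^2 mod 553 = 21.
x_2 = 21^2 mod 553 = 441.

385, 21, 441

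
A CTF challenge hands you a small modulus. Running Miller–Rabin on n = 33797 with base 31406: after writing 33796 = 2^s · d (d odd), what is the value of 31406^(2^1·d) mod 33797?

n − 1 = 33796 = 2^2 · 8449, so s = 2 and d = 8449.
Repeated squaring mod 33797: 31406^1 ≡ 31406, 31406^2 ≡ 5188, 31406^4 ≡ 12932, 31406^8 ≡ 9068, 31406^16 ≡ 523, 31406^32 ≡ 3153, 31406^64 ≡ 5091, 31406^128 ≡ 29779, 31406^256 ≡ 23155, 31406^512 ≡ 32214, 31406^1024 ≡ 4911, 31406^2048 ≡ 20660, 31406^4096 ≡ 13287, 31406^8192 ≡ 22638.
8449 = 8192 + 256 + 1, so 31406^8449 ≡ 22638·23155·31406 ≡ 1 (mod 33797).
x_0 = 1.
x_1 = 1^2 mod 33797 = 1.

1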